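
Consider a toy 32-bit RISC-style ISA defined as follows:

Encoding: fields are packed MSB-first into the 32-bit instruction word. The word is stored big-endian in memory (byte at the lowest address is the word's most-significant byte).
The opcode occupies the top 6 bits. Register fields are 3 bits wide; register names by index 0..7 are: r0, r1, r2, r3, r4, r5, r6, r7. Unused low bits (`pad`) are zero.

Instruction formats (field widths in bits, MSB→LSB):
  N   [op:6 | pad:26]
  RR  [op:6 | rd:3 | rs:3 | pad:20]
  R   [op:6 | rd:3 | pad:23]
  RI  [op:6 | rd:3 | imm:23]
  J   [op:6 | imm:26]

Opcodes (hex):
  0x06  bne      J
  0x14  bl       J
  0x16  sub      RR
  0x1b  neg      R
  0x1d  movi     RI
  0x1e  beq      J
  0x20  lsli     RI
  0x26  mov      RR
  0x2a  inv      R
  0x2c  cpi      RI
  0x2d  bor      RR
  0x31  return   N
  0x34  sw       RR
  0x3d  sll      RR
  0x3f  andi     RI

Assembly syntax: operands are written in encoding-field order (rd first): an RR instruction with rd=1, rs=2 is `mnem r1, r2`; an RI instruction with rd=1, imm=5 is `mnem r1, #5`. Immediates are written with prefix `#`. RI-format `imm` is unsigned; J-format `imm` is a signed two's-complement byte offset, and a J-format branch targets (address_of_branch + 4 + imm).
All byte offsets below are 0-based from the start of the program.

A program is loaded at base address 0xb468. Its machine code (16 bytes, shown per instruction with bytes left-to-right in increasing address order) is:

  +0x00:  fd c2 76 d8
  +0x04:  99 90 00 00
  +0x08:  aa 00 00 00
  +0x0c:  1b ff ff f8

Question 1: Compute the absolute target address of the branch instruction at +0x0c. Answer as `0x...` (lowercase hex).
0xb470

@+0c  big-endian(1b ff ff f8) = 0x1bfffff8
  op=0x1bfffff8>>26=0x6 ⇒ bne (J)
  [25:0] imm=67108856 (s26→-8) = #-8
  target = base 0xb468 + off 0x0c + 4 + imm -8 = 0xb470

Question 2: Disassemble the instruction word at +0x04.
mov r3, r1

+0x04: 99 90 00 00 ⇒ word 0x99900000 (big)
  op=0x99900000>>26=0x26 ⇒ mov (RR)
  rd: (w>>23)&0x7=0x3 → r3
  rs: (w>>20)&0x7=0x1 → r1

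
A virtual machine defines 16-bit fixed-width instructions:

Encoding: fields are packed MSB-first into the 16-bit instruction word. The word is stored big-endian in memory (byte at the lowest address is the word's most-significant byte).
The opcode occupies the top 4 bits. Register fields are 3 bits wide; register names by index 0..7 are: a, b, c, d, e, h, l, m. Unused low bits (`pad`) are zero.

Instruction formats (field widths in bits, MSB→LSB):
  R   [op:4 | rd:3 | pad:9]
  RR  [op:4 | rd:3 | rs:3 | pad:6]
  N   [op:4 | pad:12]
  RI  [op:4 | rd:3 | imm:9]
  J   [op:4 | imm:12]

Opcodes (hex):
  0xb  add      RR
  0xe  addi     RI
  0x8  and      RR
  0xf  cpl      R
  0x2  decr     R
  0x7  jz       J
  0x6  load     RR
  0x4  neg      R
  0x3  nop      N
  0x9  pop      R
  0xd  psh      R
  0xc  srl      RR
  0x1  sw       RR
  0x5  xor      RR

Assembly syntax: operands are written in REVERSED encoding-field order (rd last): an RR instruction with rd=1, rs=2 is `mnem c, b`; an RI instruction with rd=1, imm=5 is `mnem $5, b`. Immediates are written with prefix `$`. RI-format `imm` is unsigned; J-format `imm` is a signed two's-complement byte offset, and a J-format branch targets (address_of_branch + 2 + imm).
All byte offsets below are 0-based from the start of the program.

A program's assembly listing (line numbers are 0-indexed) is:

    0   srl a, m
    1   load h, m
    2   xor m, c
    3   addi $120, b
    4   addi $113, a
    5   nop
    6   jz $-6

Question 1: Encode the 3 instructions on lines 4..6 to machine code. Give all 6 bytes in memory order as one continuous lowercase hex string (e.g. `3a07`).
e07130007ffa

L4: addi op=0xe:4|rd=0:3|imm=113:9 ⇒ 0xe071 ⇒ big e0 71
L5: nop op=0x3:4|pad=0:12 ⇒ 0x3000 ⇒ big 30 00
L6: jz op=0x7:4|imm=-6:12 ⇒ 0x7ffa ⇒ big 7f fa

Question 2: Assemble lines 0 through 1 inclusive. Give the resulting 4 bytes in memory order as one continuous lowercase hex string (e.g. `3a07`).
ce006f40

line 0 (srl): pack op=0xc:4|rd=7:3|rs=0:3|pad=0:6 = 0xce00; big→ ce 00
line 1 (load): pack op=0x6:4|rd=7:3|rs=5:3|pad=0:6 = 0x6f40; big→ 6f 40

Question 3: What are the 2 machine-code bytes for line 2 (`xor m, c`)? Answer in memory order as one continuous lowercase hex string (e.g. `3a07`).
2. xor fields op=0x5:4|rd=2:3|rs=7:3|pad=0:6 → word 55c0h → 55 c0

55c0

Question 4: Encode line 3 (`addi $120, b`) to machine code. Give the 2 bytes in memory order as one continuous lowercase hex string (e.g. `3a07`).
3. addi fields op=0xe:4|rd=1:3|imm=120:9 → word e278h → e2 78

e278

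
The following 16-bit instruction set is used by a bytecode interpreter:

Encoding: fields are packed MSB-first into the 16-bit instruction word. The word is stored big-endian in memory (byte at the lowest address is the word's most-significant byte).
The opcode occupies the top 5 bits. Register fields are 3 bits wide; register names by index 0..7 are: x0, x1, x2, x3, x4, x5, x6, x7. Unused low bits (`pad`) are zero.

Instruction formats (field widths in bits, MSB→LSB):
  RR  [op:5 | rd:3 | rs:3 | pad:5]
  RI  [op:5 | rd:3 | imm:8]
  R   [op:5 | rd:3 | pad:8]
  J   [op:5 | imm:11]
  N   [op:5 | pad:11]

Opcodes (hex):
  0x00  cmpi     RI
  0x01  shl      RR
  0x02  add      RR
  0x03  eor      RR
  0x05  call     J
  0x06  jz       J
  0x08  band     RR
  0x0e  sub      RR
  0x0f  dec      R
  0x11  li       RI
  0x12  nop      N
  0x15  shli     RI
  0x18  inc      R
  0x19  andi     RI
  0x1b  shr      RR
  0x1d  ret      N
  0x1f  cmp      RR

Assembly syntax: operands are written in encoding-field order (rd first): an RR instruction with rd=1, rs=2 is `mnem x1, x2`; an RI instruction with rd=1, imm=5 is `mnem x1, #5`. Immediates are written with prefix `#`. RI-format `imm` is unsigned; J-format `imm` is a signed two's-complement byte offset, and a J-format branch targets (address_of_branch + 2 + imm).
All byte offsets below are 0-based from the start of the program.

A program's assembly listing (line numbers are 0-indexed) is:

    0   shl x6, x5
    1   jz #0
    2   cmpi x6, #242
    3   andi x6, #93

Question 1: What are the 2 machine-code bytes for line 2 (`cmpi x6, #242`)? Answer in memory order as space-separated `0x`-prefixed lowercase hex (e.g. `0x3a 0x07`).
0x06 0xf2

2. cmpi fields op=0x0:5|rd=6:3|imm=242:8 → word 06f2h → 06 f2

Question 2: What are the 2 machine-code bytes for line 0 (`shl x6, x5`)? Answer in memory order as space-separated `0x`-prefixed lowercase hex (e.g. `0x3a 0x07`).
L0: shl op=0x1:5|rd=6:3|rs=5:3|pad=0:5 ⇒ 0x0ea0 ⇒ big 0e a0

0x0e 0xa0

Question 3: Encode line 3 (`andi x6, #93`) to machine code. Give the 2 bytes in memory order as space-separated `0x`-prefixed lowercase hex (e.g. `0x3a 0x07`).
L3: andi op=0x19:5|rd=6:3|imm=93:8 ⇒ 0xce5d ⇒ big ce 5d

0xce 0x5d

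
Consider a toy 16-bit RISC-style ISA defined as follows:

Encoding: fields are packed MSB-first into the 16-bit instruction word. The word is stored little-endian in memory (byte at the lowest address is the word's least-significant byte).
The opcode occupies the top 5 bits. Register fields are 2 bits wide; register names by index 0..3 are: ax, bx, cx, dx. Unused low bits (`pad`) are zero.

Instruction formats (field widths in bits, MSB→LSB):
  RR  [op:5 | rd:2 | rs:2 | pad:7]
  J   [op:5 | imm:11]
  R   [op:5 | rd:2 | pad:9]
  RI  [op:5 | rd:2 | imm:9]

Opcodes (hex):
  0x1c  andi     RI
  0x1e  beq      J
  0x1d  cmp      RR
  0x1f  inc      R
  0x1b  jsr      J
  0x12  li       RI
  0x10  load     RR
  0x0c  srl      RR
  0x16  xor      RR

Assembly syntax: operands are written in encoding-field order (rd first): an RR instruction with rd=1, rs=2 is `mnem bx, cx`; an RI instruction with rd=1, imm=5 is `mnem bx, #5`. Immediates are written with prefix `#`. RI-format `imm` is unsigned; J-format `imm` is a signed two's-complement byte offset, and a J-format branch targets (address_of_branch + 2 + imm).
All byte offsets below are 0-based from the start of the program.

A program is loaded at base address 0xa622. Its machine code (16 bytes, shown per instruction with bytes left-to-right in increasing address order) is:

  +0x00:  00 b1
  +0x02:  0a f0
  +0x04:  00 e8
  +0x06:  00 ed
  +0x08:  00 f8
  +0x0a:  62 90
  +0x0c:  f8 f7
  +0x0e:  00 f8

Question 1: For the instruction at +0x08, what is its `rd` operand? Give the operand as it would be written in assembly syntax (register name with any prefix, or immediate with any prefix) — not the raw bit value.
ax

@+08  little-endian(00 f8) = 0xf800
  opcode bits[15:11]=0x1f: inc/R
  rd: (w>>9)&0x3=0x0 → ax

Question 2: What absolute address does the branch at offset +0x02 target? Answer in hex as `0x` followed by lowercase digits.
+0x02: 0a f0 ⇒ word 0xf00a (little)
  top 5b → 0x1e → beq [J]
  imm@[10:0]=0xa ⇒ #10
  target = base 0xa622 + off 0x02 + 2 + imm 10 = 0xa630

0xa630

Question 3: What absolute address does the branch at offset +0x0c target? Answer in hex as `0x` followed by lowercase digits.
0xa628

+0x0c: f8 f7 ⇒ word 0xf7f8 (little)
  top 5b → 0x1e → beq [J]
  imm: (w>>0)&0x7ff=0x7f8 (s11→-8) → #-8
  target = base 0xa622 + off 0x0c + 2 + imm -8 = 0xa628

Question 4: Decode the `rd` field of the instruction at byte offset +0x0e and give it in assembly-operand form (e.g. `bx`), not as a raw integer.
[0e] 00 f8 → 0xf800
  opcode bits[15:11]=0x1f: inc/R
  rd: (w>>9)&0x3=0x0 → ax

ax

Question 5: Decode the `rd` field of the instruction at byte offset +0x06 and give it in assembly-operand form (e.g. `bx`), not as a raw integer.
cx

@+06  little-endian(00 ed) = 0xed00
  opcode bits[15:11]=0x1d: cmp/RR
  rd@[10:9]=0x2 ⇒ cx
  rs@[8:7]=0x2 ⇒ cx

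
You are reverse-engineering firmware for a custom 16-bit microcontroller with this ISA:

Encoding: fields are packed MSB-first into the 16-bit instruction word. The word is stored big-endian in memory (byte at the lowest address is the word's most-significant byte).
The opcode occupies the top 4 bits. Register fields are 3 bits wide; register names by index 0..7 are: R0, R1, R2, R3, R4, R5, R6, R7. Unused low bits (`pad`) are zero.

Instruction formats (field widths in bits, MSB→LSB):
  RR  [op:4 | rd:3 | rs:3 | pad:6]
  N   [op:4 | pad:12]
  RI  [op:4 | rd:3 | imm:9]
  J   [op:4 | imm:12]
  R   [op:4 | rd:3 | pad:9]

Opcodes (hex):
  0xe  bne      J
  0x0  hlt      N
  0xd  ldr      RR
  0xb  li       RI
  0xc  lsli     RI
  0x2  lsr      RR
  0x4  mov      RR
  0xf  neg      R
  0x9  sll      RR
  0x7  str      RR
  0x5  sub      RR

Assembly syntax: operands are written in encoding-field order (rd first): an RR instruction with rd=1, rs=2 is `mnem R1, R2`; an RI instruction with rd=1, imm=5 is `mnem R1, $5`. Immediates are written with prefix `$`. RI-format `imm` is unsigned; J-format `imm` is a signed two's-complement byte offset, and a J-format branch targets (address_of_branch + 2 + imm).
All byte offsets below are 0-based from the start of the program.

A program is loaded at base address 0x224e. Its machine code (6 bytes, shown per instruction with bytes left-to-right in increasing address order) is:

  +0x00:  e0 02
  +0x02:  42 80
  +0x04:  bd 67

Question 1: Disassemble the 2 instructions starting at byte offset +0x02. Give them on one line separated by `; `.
@+02  big-endian(42 80) = 0x4280
  opcode bits[15:12]=0x4: mov/RR
  rd@[11:9]=0x1 ⇒ R1
  rs@[8:6]=0x2 ⇒ R2
@+04  big-endian(bd 67) = 0xbd67
  opcode bits[15:12]=0xb: li/RI
  rd@[11:9]=0x6 ⇒ R6
  imm@[8:0]=0x167 ⇒ $359

mov R1, R2; li R6, $359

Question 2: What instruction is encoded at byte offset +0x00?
bne $2

+0x00: e0 02 ⇒ word 0xe002 (big)
  op=0xe002>>12=0xe ⇒ bne (J)
  imm: (w>>0)&0xfff=0x2 → $2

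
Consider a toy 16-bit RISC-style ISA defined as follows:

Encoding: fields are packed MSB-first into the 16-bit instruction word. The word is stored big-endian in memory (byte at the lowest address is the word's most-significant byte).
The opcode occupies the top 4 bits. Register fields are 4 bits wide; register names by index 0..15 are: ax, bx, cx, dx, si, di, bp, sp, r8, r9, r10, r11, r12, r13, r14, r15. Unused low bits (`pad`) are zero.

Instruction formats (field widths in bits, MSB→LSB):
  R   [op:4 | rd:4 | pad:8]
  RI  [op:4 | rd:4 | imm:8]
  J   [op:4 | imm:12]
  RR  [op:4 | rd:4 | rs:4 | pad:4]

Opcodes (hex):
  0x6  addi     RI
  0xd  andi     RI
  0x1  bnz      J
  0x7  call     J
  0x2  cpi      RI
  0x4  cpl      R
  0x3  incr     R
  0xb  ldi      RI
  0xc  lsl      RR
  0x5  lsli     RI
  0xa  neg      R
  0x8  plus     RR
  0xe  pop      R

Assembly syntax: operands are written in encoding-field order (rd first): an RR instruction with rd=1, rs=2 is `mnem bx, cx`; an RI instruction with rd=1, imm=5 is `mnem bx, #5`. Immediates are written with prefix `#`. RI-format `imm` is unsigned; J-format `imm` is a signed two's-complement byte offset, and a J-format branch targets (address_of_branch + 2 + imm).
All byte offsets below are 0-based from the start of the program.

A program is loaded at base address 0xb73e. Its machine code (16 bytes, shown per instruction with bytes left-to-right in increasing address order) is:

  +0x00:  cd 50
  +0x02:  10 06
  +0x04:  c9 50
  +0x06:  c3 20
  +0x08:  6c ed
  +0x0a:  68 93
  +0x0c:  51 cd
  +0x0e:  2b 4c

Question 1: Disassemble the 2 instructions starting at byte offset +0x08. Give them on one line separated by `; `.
[08] 6c ed → 0x6ced
  opcode bits[15:12]=0x6: addi/RI
  rd: (w>>8)&0xf=0xc → r12
  imm: (w>>0)&0xff=0xed → #237
[0a] 68 93 → 0x6893
  opcode bits[15:12]=0x6: addi/RI
  rd: (w>>8)&0xf=0x8 → r8
  imm: (w>>0)&0xff=0x93 → #147

addi r12, #237; addi r8, #147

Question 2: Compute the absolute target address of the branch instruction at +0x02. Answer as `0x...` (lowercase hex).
0xb748

@+02  big-endian(10 06) = 0x1006
  opcode bits[15:12]=0x1: bnz/J
  [11:0] imm=6 = #6
  target = base 0xb73e + off 0x02 + 2 + imm 6 = 0xb748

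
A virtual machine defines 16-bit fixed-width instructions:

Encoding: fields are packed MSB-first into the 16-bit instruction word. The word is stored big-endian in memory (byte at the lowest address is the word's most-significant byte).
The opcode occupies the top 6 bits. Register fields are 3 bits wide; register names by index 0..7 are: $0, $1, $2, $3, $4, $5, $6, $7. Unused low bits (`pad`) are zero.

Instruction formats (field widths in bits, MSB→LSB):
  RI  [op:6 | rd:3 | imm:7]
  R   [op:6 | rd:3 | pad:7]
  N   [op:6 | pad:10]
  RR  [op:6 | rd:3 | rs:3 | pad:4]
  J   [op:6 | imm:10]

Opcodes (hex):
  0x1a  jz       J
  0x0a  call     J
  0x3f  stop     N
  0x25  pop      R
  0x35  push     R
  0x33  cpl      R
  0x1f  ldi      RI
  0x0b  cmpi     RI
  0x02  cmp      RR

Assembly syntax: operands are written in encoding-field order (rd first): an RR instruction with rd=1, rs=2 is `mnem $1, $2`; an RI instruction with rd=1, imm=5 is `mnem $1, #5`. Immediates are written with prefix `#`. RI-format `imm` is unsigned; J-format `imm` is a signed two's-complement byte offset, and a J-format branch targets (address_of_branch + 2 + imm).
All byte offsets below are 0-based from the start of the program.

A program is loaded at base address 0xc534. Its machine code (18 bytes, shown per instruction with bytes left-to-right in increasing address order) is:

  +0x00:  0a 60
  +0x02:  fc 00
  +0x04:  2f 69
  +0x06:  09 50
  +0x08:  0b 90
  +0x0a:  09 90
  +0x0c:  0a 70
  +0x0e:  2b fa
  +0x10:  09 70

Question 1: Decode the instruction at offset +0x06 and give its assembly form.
@+06  big-endian(09 50) = 0x0950
  top 6b → 0x2 → cmp [RR]
  [9:7] rd=2 = $2
  [6:4] rs=5 = $5

cmp $2, $5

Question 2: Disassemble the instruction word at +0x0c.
cmp $4, $7

@+0c  big-endian(0a 70) = 0x0a70
  op=0x0a70>>10=0x2 ⇒ cmp (RR)
  rd@[9:7]=0x4 ⇒ $4
  rs@[6:4]=0x7 ⇒ $7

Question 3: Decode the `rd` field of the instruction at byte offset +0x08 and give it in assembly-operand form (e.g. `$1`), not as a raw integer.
[08] 0b 90 → 0x0b90
  op=0x0b90>>10=0x2 ⇒ cmp (RR)
  [9:7] rd=7 = $7
  [6:4] rs=1 = $1

$7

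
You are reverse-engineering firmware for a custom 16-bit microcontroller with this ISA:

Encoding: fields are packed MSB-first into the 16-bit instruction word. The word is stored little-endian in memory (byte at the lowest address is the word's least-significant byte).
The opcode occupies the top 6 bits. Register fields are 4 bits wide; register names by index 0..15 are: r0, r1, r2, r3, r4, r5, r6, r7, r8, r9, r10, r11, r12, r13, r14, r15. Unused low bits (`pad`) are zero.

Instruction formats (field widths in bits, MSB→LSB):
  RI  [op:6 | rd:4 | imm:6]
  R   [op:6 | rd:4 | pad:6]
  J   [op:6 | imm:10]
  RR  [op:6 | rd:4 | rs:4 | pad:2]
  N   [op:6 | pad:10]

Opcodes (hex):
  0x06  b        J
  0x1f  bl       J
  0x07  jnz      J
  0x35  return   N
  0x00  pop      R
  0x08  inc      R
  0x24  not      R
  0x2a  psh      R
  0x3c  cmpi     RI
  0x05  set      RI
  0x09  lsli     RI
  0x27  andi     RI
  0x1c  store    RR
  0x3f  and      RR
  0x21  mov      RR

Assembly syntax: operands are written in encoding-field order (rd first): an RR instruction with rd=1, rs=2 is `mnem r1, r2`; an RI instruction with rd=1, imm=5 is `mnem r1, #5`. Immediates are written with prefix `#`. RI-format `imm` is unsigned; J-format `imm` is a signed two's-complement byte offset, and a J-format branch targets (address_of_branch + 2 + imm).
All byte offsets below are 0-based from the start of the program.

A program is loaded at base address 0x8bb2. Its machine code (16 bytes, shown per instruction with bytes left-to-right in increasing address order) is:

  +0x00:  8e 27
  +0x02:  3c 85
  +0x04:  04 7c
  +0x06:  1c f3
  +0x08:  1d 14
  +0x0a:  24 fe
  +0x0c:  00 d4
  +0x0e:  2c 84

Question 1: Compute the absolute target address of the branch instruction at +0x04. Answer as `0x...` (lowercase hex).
[04] 04 7c → 0x7c04
  opcode bits[15:10]=0x1f: bl/J
  [9:0] imm=4 = #4
  target = base 0x8bb2 + off 0x04 + 2 + imm 4 = 0x8bbc

0x8bbc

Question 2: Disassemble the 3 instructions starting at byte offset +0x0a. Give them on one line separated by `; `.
@+0a  little-endian(24 fe) = 0xfe24
  top 6b → 0x3f → and [RR]
  rd: (w>>6)&0xf=0x8 → r8
  rs: (w>>2)&0xf=0x9 → r9
@+0c  little-endian(00 d4) = 0xd400
  top 6b → 0x35 → return [N]
@+0e  little-endian(2c 84) = 0x842c
  top 6b → 0x21 → mov [RR]
  rd: (w>>6)&0xf=0x0 → r0
  rs: (w>>2)&0xf=0xb → r11

and r8, r9; return; mov r0, r11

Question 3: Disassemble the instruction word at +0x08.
[08] 1d 14 → 0x141d
  op=0x141d>>10=0x5 ⇒ set (RI)
  rd@[9:6]=0x0 ⇒ r0
  imm@[5:0]=0x1d ⇒ #29

set r0, #29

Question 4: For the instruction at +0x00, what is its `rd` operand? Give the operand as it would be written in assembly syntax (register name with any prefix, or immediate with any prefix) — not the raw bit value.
+0x00: 8e 27 ⇒ word 0x278e (little)
  op=0x278e>>10=0x9 ⇒ lsli (RI)
  [9:6] rd=14 = r14
  [5:0] imm=14 = #14

r14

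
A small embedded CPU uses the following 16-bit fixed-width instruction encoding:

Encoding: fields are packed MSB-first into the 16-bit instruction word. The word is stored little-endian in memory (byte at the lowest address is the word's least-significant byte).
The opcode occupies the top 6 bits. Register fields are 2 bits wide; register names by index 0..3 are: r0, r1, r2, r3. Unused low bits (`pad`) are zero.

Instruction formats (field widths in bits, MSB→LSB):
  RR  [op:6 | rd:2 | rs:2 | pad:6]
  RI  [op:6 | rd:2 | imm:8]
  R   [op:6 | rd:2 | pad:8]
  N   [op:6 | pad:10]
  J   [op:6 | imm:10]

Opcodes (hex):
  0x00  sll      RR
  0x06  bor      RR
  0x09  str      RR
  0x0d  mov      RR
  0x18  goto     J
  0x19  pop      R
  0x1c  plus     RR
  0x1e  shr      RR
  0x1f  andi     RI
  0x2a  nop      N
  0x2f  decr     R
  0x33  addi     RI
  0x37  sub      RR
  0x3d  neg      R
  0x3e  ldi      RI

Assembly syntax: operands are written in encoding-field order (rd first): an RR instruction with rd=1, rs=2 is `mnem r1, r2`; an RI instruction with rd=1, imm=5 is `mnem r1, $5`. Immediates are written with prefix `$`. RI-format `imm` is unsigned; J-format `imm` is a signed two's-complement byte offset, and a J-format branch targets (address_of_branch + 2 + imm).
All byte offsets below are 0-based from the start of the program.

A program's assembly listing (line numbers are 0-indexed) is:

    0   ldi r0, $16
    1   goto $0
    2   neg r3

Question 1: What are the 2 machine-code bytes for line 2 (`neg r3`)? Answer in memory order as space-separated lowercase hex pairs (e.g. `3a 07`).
00 f7

line 2 (neg): pack op=0x3d:6|rd=3:2|pad=0:8 = 0xf700; little→ 00 f7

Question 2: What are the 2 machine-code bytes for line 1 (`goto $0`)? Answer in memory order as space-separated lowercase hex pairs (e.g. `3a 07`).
00 60

line 1 (goto): pack op=0x18:6|imm=0:10 = 0x6000; little→ 00 60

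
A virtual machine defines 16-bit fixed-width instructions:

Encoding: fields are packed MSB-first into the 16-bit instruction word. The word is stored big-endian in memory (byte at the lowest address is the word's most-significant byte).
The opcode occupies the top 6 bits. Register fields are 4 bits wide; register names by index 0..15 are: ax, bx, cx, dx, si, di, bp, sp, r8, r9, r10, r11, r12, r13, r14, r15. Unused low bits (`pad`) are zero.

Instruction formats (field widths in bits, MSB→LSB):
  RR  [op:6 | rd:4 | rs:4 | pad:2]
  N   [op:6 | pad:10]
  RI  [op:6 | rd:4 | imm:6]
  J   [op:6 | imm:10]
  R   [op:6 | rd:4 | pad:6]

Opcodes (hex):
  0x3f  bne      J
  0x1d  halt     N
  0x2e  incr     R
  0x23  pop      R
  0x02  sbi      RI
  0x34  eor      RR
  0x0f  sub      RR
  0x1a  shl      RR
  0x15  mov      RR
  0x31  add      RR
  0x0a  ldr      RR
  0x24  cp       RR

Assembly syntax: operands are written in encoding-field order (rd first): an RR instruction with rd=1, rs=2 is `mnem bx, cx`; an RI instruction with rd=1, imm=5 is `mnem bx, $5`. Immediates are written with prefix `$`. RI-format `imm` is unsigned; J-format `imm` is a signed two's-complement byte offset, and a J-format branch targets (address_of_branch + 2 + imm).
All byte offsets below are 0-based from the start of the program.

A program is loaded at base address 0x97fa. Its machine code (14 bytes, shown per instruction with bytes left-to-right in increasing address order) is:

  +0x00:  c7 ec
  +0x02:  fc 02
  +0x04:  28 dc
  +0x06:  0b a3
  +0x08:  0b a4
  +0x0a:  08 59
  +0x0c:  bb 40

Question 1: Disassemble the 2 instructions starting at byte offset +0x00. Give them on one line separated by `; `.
add r15, r11; bne $2

+0x00: c7 ec ⇒ word 0xc7ec (big)
  op=0xc7ec>>10=0x31 ⇒ add (RR)
  rd: (w>>6)&0xf=0xf → r15
  rs: (w>>2)&0xf=0xb → r11
+0x02: fc 02 ⇒ word 0xfc02 (big)
  op=0xfc02>>10=0x3f ⇒ bne (J)
  imm: (w>>0)&0x3ff=0x2 → $2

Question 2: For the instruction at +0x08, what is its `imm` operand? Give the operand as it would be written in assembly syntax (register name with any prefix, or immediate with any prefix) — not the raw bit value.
$36

@+08  big-endian(0b a4) = 0x0ba4
  op=0x0ba4>>10=0x2 ⇒ sbi (RI)
  rd: (w>>6)&0xf=0xe → r14
  imm: (w>>0)&0x3f=0x24 → $36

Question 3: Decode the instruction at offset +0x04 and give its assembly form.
+0x04: 28 dc ⇒ word 0x28dc (big)
  op=0x28dc>>10=0xa ⇒ ldr (RR)
  [9:6] rd=3 = dx
  [5:2] rs=7 = sp

ldr dx, sp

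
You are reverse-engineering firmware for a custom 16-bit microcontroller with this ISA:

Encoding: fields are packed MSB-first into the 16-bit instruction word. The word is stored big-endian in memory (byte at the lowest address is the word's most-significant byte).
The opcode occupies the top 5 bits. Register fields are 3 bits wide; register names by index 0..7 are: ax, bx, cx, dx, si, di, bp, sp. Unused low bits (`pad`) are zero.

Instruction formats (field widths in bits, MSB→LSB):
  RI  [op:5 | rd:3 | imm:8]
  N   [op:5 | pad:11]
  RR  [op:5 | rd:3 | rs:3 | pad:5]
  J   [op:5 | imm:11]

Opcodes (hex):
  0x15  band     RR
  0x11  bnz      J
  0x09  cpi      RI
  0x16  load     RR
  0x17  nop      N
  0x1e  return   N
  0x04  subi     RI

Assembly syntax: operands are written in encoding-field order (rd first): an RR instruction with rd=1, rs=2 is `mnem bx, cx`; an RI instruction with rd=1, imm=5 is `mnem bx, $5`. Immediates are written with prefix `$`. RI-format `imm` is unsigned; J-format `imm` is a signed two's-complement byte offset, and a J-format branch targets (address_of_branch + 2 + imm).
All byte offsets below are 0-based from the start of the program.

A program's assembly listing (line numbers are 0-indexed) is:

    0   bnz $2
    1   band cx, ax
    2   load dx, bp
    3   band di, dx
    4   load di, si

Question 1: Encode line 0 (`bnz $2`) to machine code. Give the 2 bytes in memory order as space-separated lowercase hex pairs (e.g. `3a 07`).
0. bnz fields op=0x11:5|imm=2:11 → word 8802h → 88 02

88 02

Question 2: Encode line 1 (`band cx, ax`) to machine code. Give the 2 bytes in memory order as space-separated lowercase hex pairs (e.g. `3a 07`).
1. band fields op=0x15:5|rd=2:3|rs=0:3|pad=0:5 → word aa00h → aa 00

aa 00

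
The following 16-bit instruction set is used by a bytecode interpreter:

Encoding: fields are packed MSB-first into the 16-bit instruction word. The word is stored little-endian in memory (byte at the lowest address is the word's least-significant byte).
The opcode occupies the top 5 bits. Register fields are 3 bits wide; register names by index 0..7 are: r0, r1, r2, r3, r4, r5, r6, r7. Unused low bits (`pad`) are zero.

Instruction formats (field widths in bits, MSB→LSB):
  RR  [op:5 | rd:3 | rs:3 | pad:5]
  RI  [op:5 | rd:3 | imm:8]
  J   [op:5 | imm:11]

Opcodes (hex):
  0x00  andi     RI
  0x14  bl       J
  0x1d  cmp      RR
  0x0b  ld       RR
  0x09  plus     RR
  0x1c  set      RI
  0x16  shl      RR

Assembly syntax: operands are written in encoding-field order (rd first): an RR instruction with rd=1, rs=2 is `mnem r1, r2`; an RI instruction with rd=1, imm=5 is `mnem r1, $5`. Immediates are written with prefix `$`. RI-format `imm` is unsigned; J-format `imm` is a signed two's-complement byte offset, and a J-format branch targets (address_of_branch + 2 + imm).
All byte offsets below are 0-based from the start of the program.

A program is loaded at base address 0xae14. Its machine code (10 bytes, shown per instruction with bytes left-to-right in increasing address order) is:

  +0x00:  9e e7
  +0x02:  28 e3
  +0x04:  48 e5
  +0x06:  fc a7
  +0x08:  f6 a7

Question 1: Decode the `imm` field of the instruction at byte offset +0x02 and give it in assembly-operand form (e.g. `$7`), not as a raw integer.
off 0x02: read 28 e3 as little → 0xe328
  op=0xe328>>11=0x1c ⇒ set (RI)
  [10:8] rd=3 = r3
  [7:0] imm=40 = $40

$40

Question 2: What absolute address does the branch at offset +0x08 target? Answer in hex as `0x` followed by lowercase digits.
0xae14

@+08  little-endian(f6 a7) = 0xa7f6
  opcode bits[15:11]=0x14: bl/J
  imm: (w>>0)&0x7ff=0x7f6 (s11→-10) → $-10
  target = base 0xae14 + off 0x08 + 2 + imm -10 = 0xae14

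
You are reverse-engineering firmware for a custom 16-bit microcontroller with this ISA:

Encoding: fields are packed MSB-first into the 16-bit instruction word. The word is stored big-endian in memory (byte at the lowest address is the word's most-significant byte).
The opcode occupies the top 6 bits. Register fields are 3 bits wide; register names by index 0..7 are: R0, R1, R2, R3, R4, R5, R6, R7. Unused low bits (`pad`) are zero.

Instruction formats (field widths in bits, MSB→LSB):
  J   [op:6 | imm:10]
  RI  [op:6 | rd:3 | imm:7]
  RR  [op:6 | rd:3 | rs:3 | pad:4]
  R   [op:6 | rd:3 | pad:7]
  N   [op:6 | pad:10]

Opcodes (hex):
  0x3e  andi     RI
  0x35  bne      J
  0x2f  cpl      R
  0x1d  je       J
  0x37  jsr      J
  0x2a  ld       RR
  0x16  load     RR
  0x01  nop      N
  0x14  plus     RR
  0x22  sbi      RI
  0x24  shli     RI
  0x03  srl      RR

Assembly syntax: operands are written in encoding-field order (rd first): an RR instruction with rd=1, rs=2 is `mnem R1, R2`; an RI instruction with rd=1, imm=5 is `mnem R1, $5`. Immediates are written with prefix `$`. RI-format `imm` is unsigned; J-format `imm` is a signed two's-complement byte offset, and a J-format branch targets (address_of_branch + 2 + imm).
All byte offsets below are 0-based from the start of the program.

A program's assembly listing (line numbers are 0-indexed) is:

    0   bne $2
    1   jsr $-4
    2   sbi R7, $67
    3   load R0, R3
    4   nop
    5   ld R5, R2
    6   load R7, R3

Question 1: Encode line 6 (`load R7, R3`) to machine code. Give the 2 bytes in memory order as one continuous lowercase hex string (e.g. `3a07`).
5bb0

line 6 (load): pack op=0x16:6|rd=7:3|rs=3:3|pad=0:4 = 0x5bb0; big→ 5b b0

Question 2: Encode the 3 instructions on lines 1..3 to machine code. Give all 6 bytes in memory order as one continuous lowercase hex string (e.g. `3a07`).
line 1 (jsr): pack op=0x37:6|imm=-4:10 = 0xdffc; big→ df fc
line 2 (sbi): pack op=0x22:6|rd=7:3|imm=67:7 = 0x8bc3; big→ 8b c3
line 3 (load): pack op=0x16:6|rd=0:3|rs=3:3|pad=0:4 = 0x5830; big→ 58 30

dffc8bc35830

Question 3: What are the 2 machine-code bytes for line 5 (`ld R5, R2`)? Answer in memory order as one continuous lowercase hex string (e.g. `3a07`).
aaa0

L5: ld op=0x2a:6|rd=5:3|rs=2:3|pad=0:4 ⇒ 0xaaa0 ⇒ big aa a0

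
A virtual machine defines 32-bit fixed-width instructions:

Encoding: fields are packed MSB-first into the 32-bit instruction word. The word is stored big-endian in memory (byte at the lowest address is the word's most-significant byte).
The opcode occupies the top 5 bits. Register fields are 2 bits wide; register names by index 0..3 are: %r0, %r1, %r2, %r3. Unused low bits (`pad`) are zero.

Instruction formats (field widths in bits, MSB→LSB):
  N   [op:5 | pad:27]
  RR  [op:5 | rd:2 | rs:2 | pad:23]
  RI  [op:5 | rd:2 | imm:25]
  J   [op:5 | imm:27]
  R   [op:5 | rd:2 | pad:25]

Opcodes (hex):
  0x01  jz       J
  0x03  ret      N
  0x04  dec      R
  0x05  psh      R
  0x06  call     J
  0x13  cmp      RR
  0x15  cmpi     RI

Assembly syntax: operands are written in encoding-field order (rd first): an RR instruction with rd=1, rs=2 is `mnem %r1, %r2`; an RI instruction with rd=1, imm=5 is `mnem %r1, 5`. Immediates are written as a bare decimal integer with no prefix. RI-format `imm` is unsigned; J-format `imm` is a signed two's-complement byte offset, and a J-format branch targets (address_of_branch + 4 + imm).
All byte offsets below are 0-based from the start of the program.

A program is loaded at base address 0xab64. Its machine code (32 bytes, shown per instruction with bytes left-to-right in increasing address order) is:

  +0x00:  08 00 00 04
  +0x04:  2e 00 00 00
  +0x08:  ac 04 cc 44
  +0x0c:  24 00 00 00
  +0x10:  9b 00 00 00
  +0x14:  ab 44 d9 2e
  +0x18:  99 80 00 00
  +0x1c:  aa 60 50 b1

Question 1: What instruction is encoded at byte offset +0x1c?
cmpi %r1, 6312113

off 0x1c: read aa 60 50 b1 as big → 0xaa6050b1
  top 5b → 0x15 → cmpi [RI]
  rd@[26:25]=0x1 ⇒ %r1
  imm@[24:0]=0x6050b1 ⇒ 6312113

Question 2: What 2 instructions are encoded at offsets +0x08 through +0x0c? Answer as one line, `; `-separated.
cmpi %r2, 314436; dec %r2

[08] ac 04 cc 44 → 0xac04cc44
  top 5b → 0x15 → cmpi [RI]
  rd@[26:25]=0x2 ⇒ %r2
  imm@[24:0]=0x4cc44 ⇒ 314436
[0c] 24 00 00 00 → 0x24000000
  top 5b → 0x4 → dec [R]
  rd@[26:25]=0x2 ⇒ %r2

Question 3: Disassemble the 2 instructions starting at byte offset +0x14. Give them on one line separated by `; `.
cmpi %r1, 21289262; cmp %r0, %r3

@+14  big-endian(ab 44 d9 2e) = 0xab44d92e
  opcode bits[31:27]=0x15: cmpi/RI
  rd: (w>>25)&0x3=0x1 → %r1
  imm: (w>>0)&0x1ffffff=0x144d92e → 21289262
@+18  big-endian(99 80 00 00) = 0x99800000
  opcode bits[31:27]=0x13: cmp/RR
  rd: (w>>25)&0x3=0x0 → %r0
  rs: (w>>23)&0x3=0x3 → %r3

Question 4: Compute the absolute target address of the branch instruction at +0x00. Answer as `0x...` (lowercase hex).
0xab6c

+0x00: 08 00 00 04 ⇒ word 0x08000004 (big)
  top 5b → 0x1 → jz [J]
  imm@[26:0]=0x4 ⇒ 4
  target = base 0xab64 + off 0x00 + 4 + imm 4 = 0xab6c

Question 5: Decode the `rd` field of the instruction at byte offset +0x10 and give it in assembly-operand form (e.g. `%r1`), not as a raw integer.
@+10  big-endian(9b 00 00 00) = 0x9b000000
  opcode bits[31:27]=0x13: cmp/RR
  [26:25] rd=1 = %r1
  [24:23] rs=2 = %r2

%r1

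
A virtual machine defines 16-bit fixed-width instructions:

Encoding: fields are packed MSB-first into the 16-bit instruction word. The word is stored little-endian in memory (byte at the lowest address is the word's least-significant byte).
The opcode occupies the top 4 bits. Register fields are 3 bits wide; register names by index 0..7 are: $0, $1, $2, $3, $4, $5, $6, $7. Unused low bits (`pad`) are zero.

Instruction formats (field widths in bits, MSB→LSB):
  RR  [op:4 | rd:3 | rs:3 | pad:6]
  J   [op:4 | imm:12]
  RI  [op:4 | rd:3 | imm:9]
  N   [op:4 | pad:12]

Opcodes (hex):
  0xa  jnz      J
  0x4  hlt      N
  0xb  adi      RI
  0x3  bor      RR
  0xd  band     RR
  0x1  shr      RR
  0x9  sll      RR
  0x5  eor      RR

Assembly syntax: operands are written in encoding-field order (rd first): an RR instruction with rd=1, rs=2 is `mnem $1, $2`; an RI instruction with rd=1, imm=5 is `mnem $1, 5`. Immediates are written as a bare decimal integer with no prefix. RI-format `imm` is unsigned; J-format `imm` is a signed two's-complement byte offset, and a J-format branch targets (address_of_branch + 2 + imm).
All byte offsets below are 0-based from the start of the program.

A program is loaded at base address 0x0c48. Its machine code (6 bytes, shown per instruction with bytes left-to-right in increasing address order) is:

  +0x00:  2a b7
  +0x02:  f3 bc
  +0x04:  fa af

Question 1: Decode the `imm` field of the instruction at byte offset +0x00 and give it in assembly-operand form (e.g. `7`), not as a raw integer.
298

+0x00: 2a b7 ⇒ word 0xb72a (little)
  top 4b → 0xb → adi [RI]
  [11:9] rd=3 = $3
  [8:0] imm=298 = 298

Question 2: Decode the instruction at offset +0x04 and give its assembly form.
[04] fa af → 0xaffa
  top 4b → 0xa → jnz [J]
  imm@[11:0]=0xffa (s12→-6) ⇒ -6

jnz -6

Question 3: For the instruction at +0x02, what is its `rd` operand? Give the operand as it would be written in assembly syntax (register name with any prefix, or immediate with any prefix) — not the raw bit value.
$6

@+02  little-endian(f3 bc) = 0xbcf3
  top 4b → 0xb → adi [RI]
  rd@[11:9]=0x6 ⇒ $6
  imm@[8:0]=0xf3 ⇒ 243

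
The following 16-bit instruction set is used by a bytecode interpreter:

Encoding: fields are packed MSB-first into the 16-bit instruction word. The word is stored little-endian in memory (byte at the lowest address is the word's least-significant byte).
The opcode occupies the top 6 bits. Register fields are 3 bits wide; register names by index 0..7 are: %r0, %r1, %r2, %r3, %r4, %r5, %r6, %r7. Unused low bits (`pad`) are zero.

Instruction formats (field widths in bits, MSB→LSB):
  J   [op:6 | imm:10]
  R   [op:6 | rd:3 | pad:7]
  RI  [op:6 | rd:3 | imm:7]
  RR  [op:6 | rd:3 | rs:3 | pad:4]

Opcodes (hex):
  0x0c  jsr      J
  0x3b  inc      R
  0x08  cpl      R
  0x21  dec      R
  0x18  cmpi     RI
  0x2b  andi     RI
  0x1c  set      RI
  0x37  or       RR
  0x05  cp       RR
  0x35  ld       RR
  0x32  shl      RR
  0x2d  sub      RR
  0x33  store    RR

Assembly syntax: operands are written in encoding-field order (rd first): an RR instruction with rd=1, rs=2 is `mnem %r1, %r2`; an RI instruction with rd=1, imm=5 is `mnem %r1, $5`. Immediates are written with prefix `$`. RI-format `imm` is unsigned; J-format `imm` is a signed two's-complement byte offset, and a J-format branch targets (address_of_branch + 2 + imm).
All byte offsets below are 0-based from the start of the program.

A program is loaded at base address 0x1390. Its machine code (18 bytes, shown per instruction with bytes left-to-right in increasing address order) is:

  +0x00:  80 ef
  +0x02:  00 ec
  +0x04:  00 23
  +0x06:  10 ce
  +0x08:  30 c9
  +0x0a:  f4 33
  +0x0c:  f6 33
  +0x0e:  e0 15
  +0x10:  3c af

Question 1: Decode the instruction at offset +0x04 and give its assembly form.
cpl %r6

+0x04: 00 23 ⇒ word 0x2300 (little)
  top 6b → 0x8 → cpl [R]
  rd@[9:7]=0x6 ⇒ %r6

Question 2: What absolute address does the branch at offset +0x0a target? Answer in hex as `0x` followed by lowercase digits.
0x1390

+0x0a: f4 33 ⇒ word 0x33f4 (little)
  opcode bits[15:10]=0xc: jsr/J
  imm: (w>>0)&0x3ff=0x3f4 (s10→-12) → $-12
  target = base 0x1390 + off 0x0a + 2 + imm -12 = 0x1390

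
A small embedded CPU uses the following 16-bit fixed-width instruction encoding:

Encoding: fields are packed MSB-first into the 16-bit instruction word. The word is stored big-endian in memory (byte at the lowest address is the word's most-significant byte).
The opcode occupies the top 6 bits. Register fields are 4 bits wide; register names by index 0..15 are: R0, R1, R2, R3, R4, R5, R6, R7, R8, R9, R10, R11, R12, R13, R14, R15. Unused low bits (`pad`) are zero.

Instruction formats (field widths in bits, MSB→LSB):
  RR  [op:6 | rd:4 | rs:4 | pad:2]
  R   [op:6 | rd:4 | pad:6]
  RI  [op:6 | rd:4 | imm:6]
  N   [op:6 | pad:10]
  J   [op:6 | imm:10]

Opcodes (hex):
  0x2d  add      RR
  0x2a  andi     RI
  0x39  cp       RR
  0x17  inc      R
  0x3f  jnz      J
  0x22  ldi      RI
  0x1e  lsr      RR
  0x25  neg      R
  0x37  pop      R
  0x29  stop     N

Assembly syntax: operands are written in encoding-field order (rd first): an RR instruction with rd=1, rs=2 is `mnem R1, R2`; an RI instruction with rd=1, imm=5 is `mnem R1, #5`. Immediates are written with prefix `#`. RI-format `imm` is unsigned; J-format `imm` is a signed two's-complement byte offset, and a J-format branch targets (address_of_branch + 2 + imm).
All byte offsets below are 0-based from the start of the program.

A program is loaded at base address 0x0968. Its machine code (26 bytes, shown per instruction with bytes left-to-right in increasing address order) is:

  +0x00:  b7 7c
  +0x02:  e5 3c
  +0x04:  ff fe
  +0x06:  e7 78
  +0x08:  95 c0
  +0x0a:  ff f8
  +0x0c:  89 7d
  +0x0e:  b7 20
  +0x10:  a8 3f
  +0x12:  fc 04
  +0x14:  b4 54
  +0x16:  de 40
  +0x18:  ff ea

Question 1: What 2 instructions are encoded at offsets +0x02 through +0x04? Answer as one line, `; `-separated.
+0x02: e5 3c ⇒ word 0xe53c (big)
  top 6b → 0x39 → cp [RR]
  rd: (w>>6)&0xf=0x4 → R4
  rs: (w>>2)&0xf=0xf → R15
+0x04: ff fe ⇒ word 0xfffe (big)
  top 6b → 0x3f → jnz [J]
  imm: (w>>0)&0x3ff=0x3fe (s10→-2) → #-2

cp R4, R15; jnz #-2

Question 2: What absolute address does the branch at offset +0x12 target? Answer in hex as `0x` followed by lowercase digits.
+0x12: fc 04 ⇒ word 0xfc04 (big)
  op=0xfc04>>10=0x3f ⇒ jnz (J)
  imm@[9:0]=0x4 ⇒ #4
  target = base 0x0968 + off 0x12 + 2 + imm 4 = 0x0980

0x0980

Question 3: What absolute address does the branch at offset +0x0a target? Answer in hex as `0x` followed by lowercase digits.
off 0x0a: read ff f8 as big → 0xfff8
  opcode bits[15:10]=0x3f: jnz/J
  imm@[9:0]=0x3f8 (s10→-8) ⇒ #-8
  target = base 0x0968 + off 0x0a + 2 + imm -8 = 0x096c

0x096c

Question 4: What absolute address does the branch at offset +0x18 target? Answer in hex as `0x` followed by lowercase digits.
0x096c

off 0x18: read ff ea as big → 0xffea
  op=0xffea>>10=0x3f ⇒ jnz (J)
  imm: (w>>0)&0x3ff=0x3ea (s10→-22) → #-22
  target = base 0x0968 + off 0x18 + 2 + imm -22 = 0x096c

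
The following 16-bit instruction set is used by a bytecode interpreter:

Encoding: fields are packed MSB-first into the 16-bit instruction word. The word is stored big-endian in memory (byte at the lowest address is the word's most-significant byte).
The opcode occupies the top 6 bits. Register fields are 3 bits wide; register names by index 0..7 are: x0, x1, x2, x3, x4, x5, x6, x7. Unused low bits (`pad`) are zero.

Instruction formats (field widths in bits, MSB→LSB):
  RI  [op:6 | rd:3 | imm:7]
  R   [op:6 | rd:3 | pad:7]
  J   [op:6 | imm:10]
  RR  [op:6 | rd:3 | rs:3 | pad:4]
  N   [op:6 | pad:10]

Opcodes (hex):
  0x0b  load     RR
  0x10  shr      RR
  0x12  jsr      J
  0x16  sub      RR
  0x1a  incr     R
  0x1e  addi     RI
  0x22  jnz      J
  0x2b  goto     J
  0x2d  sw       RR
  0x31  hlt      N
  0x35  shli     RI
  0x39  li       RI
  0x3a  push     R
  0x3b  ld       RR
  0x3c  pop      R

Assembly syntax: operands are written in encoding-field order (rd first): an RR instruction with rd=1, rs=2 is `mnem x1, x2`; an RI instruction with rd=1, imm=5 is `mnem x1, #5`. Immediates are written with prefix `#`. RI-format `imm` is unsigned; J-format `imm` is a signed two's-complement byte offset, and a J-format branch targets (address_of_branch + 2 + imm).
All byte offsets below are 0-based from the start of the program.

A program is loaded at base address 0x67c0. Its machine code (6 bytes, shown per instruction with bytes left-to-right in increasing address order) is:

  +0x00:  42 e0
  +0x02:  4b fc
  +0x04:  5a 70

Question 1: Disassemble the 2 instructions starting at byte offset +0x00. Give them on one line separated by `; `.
off 0x00: read 42 e0 as big → 0x42e0
  opcode bits[15:10]=0x10: shr/RR
  [9:7] rd=5 = x5
  [6:4] rs=6 = x6
off 0x02: read 4b fc as big → 0x4bfc
  opcode bits[15:10]=0x12: jsr/J
  [9:0] imm=1020 (s10→-4) = #-4

shr x5, x6; jsr #-4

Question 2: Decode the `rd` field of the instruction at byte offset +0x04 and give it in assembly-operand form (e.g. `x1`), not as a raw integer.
off 0x04: read 5a 70 as big → 0x5a70
  top 6b → 0x16 → sub [RR]
  [9:7] rd=4 = x4
  [6:4] rs=7 = x7

x4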